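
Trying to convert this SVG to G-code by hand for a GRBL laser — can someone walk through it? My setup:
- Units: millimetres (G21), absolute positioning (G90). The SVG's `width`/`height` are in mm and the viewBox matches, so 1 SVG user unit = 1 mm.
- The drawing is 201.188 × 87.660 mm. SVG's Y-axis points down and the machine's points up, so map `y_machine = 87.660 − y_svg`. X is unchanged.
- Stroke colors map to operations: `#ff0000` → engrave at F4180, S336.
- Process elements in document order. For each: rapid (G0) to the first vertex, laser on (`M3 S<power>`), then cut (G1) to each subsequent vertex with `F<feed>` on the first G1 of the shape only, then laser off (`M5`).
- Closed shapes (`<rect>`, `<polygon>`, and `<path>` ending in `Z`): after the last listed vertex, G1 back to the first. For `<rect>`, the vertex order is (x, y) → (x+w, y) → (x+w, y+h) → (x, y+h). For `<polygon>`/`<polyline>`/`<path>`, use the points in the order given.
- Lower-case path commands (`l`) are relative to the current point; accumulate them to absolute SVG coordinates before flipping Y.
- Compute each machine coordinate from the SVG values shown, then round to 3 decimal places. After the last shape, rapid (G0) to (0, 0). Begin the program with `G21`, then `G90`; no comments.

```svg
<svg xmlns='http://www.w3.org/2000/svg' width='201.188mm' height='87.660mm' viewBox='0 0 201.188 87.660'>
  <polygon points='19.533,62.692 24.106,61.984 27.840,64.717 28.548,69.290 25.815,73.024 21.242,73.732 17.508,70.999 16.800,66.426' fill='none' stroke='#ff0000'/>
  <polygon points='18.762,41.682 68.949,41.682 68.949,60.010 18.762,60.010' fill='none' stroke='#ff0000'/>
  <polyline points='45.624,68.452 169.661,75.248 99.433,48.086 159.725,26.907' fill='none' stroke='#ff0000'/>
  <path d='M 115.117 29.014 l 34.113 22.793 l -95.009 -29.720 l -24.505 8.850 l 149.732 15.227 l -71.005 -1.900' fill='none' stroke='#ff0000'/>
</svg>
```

G21
G90
G0 X19.533 Y24.968
M3 S336
G1 X24.106 Y25.676 F4180
G1 X27.840 Y22.943
G1 X28.548 Y18.370
G1 X25.815 Y14.636
G1 X21.242 Y13.928
G1 X17.508 Y16.661
G1 X16.800 Y21.234
G1 X19.533 Y24.968
M5
G0 X18.762 Y45.978
M3 S336
G1 X68.949 Y45.978 F4180
G1 X68.949 Y27.650
G1 X18.762 Y27.650
G1 X18.762 Y45.978
M5
G0 X45.624 Y19.208
M3 S336
G1 X169.661 Y12.412 F4180
G1 X99.433 Y39.574
G1 X159.725 Y60.753
M5
G0 X115.117 Y58.646
M3 S336
G1 X149.230 Y35.853 F4180
G1 X54.221 Y65.573
G1 X29.716 Y56.723
G1 X179.448 Y41.496
G1 X108.443 Y43.396
M5
G0 X0.000 Y0.000

1 u = 1 mm; y_m = 87.660 − y.

[1] `<polygon>` regular polygon, #ff0000→engrave S336 F4180: (19.533,24.968) → (24.106,25.676) → (27.840,22.943) → (28.548,18.370) → (25.815,14.636) → (21.242,13.928) → (17.508,16.661) → (16.800,21.234) → (19.533,24.968) (closed)

[2] `<polygon>` rectangle, #ff0000→engrave S336 F4180: (18.762,45.978) → (68.949,45.978) → (68.949,27.650) → (18.762,27.650) → (18.762,45.978) (closed)

[3] `<polyline>` open polyline, #ff0000→engrave S336 F4180: (45.624,19.208) → (169.661,12.412) → (99.433,39.574) → (159.725,60.753)

[4] `<path>` open polyline, #ff0000→engrave S336 F4180: (115.117,58.646) → (149.230,35.853) → (54.221,65.573) → (29.716,56.723) → (179.448,41.496) → (108.443,43.396)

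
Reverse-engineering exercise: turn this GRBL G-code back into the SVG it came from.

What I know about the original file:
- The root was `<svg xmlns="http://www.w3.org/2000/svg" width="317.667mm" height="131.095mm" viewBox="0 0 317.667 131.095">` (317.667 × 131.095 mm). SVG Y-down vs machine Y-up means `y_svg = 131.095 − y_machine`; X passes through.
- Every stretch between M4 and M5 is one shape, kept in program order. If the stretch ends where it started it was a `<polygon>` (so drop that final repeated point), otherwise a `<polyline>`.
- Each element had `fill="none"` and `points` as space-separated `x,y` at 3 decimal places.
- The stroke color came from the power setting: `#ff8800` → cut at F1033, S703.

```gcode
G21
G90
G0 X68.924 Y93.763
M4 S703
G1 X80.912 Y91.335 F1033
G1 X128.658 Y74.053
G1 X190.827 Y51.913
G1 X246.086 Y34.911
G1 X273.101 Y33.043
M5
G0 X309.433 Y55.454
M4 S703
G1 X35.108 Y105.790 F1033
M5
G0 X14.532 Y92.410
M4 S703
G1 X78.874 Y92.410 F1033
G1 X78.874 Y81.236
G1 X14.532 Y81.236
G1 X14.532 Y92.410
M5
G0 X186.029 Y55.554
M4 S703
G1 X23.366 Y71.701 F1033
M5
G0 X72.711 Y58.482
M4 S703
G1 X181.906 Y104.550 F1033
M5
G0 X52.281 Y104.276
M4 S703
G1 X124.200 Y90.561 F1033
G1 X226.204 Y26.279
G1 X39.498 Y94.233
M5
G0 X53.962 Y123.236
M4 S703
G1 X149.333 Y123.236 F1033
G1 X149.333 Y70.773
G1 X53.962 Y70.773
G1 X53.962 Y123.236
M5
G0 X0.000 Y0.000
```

y_svg = 131.095 − y_m. Every run uses S703, so all elements get stroke `#ff8800` (cut).

[1] open run; points: 68.924,37.332 80.912,39.760 128.658,57.042 190.827,79.182 246.086,96.184 273.101,98.052

[2] open run; points: 309.433,75.641 35.108,25.305

[3] closed run; points: 14.532,38.685 78.874,38.685 78.874,49.859 14.532,49.859

[4] open run; points: 186.029,75.541 23.366,59.394

[5] open run; points: 72.711,72.613 181.906,26.545

[6] open run; points: 52.281,26.819 124.200,40.534 226.204,104.816 39.498,36.862

[7] closed run; points: 53.962,7.859 149.333,7.859 149.333,60.322 53.962,60.322

<svg xmlns="http://www.w3.org/2000/svg" width="317.667mm" height="131.095mm" viewBox="0 0 317.667 131.095">
  <polyline points="68.924,37.332 80.912,39.760 128.658,57.042 190.827,79.182 246.086,96.184 273.101,98.052" fill="none" stroke="#ff8800"/>
  <polyline points="309.433,75.641 35.108,25.305" fill="none" stroke="#ff8800"/>
  <polygon points="14.532,38.685 78.874,38.685 78.874,49.859 14.532,49.859" fill="none" stroke="#ff8800"/>
  <polyline points="186.029,75.541 23.366,59.394" fill="none" stroke="#ff8800"/>
  <polyline points="72.711,72.613 181.906,26.545" fill="none" stroke="#ff8800"/>
  <polyline points="52.281,26.819 124.200,40.534 226.204,104.816 39.498,36.862" fill="none" stroke="#ff8800"/>
  <polygon points="53.962,7.859 149.333,7.859 149.333,60.322 53.962,60.322" fill="none" stroke="#ff8800"/>
</svg>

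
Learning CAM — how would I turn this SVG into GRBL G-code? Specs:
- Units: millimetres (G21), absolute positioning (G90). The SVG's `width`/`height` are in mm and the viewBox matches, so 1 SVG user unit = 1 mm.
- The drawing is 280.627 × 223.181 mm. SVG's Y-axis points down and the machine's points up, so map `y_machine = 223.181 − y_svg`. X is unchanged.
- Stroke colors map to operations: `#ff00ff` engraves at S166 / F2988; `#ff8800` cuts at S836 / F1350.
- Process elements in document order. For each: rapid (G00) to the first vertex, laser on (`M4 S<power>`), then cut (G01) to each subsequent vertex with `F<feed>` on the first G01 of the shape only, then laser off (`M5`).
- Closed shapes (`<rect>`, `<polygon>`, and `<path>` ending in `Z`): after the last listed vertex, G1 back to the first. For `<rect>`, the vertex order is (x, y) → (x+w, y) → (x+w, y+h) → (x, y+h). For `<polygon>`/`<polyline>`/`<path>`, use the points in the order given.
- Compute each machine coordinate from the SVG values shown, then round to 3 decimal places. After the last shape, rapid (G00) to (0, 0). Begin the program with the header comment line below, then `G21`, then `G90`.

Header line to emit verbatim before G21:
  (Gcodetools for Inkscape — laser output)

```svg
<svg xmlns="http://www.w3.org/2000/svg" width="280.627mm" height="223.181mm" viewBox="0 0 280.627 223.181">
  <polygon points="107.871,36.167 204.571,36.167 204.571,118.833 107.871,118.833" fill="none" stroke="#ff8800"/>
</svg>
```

Since the viewBox matches the mm dimensions, user units are millimetres directly. The only transform is the Y-flip y_m = 223.181 − y_svg.

Shape 1 is a rectangle drawn with `<polygon>`. Its stroke #ff8800 means cut at S836, F1350. After flipping Y the toolpath is (107.871,187.014) → (204.571,187.014) → (204.571,104.348) → (107.871,104.348) → (107.871,187.014), returning to the start.

(Gcodetools for Inkscape — laser output)
G21
G90
G00 X107.871 Y187.014
M4 S836
G01 X204.571 Y187.014 F1350
G01 X204.571 Y104.348
G01 X107.871 Y104.348
G01 X107.871 Y187.014
M5
G00 X0.000 Y0.000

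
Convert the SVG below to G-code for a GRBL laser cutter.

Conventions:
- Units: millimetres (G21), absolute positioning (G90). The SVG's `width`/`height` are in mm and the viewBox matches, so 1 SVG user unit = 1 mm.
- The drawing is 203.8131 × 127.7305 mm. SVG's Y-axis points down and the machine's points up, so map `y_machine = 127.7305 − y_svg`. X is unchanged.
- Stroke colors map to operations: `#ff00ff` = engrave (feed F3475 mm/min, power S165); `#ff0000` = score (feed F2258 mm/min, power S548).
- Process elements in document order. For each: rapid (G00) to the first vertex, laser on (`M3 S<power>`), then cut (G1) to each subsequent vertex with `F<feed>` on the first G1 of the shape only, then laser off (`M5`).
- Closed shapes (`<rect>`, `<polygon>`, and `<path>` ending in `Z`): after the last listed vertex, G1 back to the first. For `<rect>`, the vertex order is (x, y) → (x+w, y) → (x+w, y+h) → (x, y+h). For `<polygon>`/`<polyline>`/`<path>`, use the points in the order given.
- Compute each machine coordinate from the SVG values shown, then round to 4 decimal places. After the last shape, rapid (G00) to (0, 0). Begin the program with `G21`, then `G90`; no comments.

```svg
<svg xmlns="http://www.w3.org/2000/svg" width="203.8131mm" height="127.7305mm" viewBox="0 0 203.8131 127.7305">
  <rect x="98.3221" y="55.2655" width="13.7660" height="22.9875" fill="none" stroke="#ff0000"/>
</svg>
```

G21
G90
G00 X98.3221 Y72.4650
M3 S548
G1 X112.0881 Y72.4650 F2258
G1 X112.0881 Y49.4775
G1 X98.3221 Y49.4775
G1 X98.3221 Y72.4650
M5
G00 X0.0000 Y0.0000

viewBox `0 0 203.8131 127.7305` with mm width/height → 1 unit = 1 mm. Flip: y_m = 127.7305 − y_svg.

**Shape 1** — `<rect>` rectangle, stroke `#ff0000` → score (S548, F2258). Machine vertices: (98.3221,72.4650) → (112.0881,72.4650) → (112.0881,49.4775) → (98.3221,49.4775) → (98.3221,72.4650). Closed: final G1 returns to the first vertex.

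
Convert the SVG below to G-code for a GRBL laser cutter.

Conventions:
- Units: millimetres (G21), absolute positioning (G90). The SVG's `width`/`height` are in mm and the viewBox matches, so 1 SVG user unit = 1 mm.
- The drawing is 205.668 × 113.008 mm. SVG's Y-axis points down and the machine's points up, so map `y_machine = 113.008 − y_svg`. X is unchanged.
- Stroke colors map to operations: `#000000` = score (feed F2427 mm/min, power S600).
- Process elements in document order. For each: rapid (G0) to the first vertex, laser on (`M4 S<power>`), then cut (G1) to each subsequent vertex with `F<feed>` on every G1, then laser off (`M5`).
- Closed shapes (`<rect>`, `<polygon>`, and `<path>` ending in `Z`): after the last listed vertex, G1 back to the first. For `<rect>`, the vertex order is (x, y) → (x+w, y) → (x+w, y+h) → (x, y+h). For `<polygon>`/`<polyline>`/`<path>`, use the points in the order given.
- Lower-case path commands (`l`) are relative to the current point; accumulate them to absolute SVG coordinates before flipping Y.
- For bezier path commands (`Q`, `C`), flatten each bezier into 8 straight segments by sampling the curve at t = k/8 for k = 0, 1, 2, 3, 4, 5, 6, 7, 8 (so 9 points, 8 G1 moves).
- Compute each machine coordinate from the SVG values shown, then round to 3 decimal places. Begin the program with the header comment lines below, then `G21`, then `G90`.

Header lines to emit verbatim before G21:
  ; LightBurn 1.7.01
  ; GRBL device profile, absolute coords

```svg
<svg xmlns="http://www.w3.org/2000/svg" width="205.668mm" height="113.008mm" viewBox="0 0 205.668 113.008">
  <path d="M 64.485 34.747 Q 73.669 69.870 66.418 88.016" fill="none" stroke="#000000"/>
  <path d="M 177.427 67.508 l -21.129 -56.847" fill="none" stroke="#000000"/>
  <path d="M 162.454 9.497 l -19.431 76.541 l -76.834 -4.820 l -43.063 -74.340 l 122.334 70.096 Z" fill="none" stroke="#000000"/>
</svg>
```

Since the viewBox matches the mm dimensions, user units are millimetres directly. The only transform is the Y-flip y_m = 113.008 − y_svg.

Shape 1 is a quadratic bezier drawn with `<path>`. Its stroke #000000 means score at S600, F2427. After flipping Y the toolpath is (64.485,78.261) → (66.524,69.746) → (68.050,61.761) → (69.062,54.306) → (69.560,47.382) → (69.545,40.989) → (69.016,35.126) → (67.974,29.794) → (66.418,24.992).

Shape 2 is a line segment drawn with `<path>`. Its stroke #000000 means score at S600, F2427. After flipping Y the toolpath is (177.427,45.500) → (156.298,102.347).

Shape 3 is a closed polygon drawn with `<path>`. Its stroke #000000 means score at S600, F2427. After flipping Y the toolpath is (162.454,103.511) → (143.023,26.970) → (66.189,31.790) → (23.126,106.130) → (145.460,36.034) → (162.454,103.511), returning to the start.

; LightBurn 1.7.01
; GRBL device profile, absolute coords
G21
G90
G0 X64.485 Y78.261
M4 S600
G1 X66.524 Y69.746 F2427
G1 X68.050 Y61.761 F2427
G1 X69.062 Y54.306 F2427
G1 X69.560 Y47.382 F2427
G1 X69.545 Y40.989 F2427
G1 X69.016 Y35.126 F2427
G1 X67.974 Y29.794 F2427
G1 X66.418 Y24.992 F2427
M5
G0 X177.427 Y45.500
M4 S600
G1 X156.298 Y102.347 F2427
M5
G0 X162.454 Y103.511
M4 S600
G1 X143.023 Y26.970 F2427
G1 X66.189 Y31.790 F2427
G1 X23.126 Y106.130 F2427
G1 X145.460 Y36.034 F2427
G1 X162.454 Y103.511 F2427
M5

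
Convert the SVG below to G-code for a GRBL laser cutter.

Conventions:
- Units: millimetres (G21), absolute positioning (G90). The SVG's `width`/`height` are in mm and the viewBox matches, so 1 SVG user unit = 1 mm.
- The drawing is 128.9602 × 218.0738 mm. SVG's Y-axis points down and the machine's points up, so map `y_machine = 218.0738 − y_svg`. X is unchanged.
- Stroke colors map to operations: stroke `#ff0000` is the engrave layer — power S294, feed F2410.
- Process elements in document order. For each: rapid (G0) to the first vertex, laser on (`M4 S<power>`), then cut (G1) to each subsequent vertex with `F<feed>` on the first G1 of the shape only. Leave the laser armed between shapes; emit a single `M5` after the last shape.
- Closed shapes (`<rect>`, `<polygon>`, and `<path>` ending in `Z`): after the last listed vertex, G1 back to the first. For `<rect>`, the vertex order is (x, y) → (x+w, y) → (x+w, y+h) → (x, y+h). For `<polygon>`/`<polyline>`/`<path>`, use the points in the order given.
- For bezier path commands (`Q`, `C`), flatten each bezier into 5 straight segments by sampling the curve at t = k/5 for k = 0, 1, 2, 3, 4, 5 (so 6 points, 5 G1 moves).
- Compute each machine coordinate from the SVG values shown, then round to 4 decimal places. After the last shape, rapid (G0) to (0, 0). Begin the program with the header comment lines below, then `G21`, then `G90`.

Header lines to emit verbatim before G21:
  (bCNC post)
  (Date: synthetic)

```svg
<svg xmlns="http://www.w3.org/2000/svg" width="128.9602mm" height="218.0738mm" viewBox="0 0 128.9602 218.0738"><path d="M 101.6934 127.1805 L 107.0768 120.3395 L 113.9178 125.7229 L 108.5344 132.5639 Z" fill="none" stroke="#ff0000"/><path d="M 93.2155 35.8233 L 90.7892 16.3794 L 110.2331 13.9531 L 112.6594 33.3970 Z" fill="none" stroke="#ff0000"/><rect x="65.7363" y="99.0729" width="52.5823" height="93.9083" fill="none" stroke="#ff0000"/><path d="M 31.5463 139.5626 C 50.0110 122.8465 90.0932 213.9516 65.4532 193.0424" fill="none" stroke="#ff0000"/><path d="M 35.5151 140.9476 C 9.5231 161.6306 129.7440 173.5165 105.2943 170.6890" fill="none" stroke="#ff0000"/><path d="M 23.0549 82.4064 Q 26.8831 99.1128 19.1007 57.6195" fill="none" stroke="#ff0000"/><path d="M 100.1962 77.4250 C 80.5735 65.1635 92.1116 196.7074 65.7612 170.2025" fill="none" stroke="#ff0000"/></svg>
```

1 u = 1 mm; y_m = 218.0738 − y.

[1] `<path>` regular polygon, #ff0000→engrave S294 F2410: (101.6934,90.8933) → (107.0768,97.7343) → (113.9178,92.3509) → (108.5344,85.5099) → (101.6934,90.8933) (closed)

[2] `<path>` regular polygon, #ff0000→engrave S294 F2410: (93.2155,182.2505) → (90.7892,201.6944) → (110.2331,204.1207) → (112.6594,184.6768) → (93.2155,182.2505) (closed)

[3] `<rect>` rectangle, #ff0000→engrave S294 F2410: (65.7363,119.0009) → (118.3186,119.0009) → (118.3186,25.0926) → (65.7363,25.0926) → (65.7363,119.0009) (closed)

[4] `<path>` cubic bezier, #ff0000→engrave S294 F2410: (31.5463,78.5112) → (44.5285,77.3610) → (58.5546,60.8858) → (69.4803,39.6378) → (73.1613,24.1689) → (65.4532,25.0314)

[5] `<path>` cubic bezier, #ff0000→engrave S294 F2410: (35.5151,77.1262) → (35.1384,65.8194) → (55.8903,56.9079) → (83.8086,50.6756) → (104.9307,47.4066) → (105.2943,47.3848)

[6] `<path>` quadratic bezier, #ff0000→engrave S294 F2410: (23.0549,135.6674) → (24.1218,131.3128) → (24.2598,131.6142) → (23.4689,136.5716) → (21.7492,146.1850) → (19.1007,160.4543)

[7] `<path>` cubic bezier, #ff0000→engrave S294 F2410: (100.1962,140.6488) → (91.6095,133.1639) → (87.1870,105.6547) → (83.6144,72.6102) → (77.5772,48.5194) → (65.7612,47.8713)

(bCNC post)
(Date: synthetic)
G21
G90
G0 X101.6934 Y90.8933
M4 S294
G1 X107.0768 Y97.7343 F2410
G1 X113.9178 Y92.3509
G1 X108.5344 Y85.5099
G1 X101.6934 Y90.8933
G0 X93.2155 Y182.2505
M4 S294
G1 X90.7892 Y201.6944 F2410
G1 X110.2331 Y204.1207
G1 X112.6594 Y184.6768
G1 X93.2155 Y182.2505
G0 X65.7363 Y119.0009
M4 S294
G1 X118.3186 Y119.0009 F2410
G1 X118.3186 Y25.0926
G1 X65.7363 Y25.0926
G1 X65.7363 Y119.0009
G0 X31.5463 Y78.5112
M4 S294
G1 X44.5285 Y77.3610 F2410
G1 X58.5546 Y60.8858
G1 X69.4803 Y39.6378
G1 X73.1613 Y24.1689
G1 X65.4532 Y25.0314
G0 X35.5151 Y77.1262
M4 S294
G1 X35.1384 Y65.8194 F2410
G1 X55.8903 Y56.9079
G1 X83.8086 Y50.6756
G1 X104.9307 Y47.4066
G1 X105.2943 Y47.3848
G0 X23.0549 Y135.6674
M4 S294
G1 X24.1218 Y131.3128 F2410
G1 X24.2598 Y131.6142
G1 X23.4689 Y136.5716
G1 X21.7492 Y146.1850
G1 X19.1007 Y160.4543
G0 X100.1962 Y140.6488
M4 S294
G1 X91.6095 Y133.1639 F2410
G1 X87.1870 Y105.6547
G1 X83.6144 Y72.6102
G1 X77.5772 Y48.5194
G1 X65.7612 Y47.8713
M5
G0 X0.0000 Y0.0000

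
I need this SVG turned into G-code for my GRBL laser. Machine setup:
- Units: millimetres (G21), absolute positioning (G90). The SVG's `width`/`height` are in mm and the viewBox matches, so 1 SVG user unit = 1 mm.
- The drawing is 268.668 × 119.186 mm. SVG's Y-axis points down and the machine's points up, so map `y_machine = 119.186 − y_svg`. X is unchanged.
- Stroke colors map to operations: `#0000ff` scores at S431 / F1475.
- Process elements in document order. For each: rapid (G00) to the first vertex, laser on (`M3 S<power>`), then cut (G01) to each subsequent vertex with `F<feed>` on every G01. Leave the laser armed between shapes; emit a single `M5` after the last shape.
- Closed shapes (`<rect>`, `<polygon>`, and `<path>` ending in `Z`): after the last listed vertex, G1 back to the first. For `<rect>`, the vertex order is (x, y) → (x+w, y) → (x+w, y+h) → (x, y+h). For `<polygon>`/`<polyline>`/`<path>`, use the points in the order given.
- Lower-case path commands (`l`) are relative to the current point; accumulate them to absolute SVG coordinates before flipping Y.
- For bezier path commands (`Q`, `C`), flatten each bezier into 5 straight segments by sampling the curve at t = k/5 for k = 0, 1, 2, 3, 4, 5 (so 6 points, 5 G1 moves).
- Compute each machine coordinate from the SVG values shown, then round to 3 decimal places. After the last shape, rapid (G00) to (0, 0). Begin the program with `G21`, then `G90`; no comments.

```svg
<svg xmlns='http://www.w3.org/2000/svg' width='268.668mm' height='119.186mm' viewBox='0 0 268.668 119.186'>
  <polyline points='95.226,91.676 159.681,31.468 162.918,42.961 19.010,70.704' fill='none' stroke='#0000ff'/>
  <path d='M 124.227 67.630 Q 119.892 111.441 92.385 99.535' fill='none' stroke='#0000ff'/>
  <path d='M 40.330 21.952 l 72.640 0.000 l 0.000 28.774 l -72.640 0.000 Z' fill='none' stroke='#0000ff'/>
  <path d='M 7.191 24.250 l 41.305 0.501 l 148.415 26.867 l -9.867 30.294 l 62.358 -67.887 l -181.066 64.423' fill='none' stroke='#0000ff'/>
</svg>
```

1 u = 1 mm; y_m = 119.186 − y.

[1] `<polyline>` open polyline, #0000ff→score S431 F1475: (95.226,27.510) → (159.681,87.718) → (162.918,76.225) → (19.010,48.482)

[2] `<path>` quadratic bezier, #0000ff→score S431 F1475: (124.227,51.556) → (121.566,36.260) → (117.051,25.422) → (110.683,19.041) → (102.461,17.117) → (92.385,19.651)

[3] `<path>` rectangle, #0000ff→score S431 F1475: (40.330,97.234) → (112.970,97.234) → (112.970,68.460) → (40.330,68.460) → (40.330,97.234) (closed)

[4] `<path>` open polyline, #0000ff→score S431 F1475: (7.191,94.936) → (48.496,94.435) → (196.911,67.568) → (187.044,37.274) → (249.402,105.161) → (68.336,40.738)

G21
G90
G00 X95.226 Y27.510
M3 S431
G01 X159.681 Y87.718 F1475
G01 X162.918 Y76.225 F1475
G01 X19.010 Y48.482 F1475
G00 X124.227 Y51.556
M3 S431
G01 X121.566 Y36.260 F1475
G01 X117.051 Y25.422 F1475
G01 X110.683 Y19.041 F1475
G01 X102.461 Y17.117 F1475
G01 X92.385 Y19.651 F1475
G00 X40.330 Y97.234
M3 S431
G01 X112.970 Y97.234 F1475
G01 X112.970 Y68.460 F1475
G01 X40.330 Y68.460 F1475
G01 X40.330 Y97.234 F1475
G00 X7.191 Y94.936
M3 S431
G01 X48.496 Y94.435 F1475
G01 X196.911 Y67.568 F1475
G01 X187.044 Y37.274 F1475
G01 X249.402 Y105.161 F1475
G01 X68.336 Y40.738 F1475
M5
G00 X0.000 Y0.000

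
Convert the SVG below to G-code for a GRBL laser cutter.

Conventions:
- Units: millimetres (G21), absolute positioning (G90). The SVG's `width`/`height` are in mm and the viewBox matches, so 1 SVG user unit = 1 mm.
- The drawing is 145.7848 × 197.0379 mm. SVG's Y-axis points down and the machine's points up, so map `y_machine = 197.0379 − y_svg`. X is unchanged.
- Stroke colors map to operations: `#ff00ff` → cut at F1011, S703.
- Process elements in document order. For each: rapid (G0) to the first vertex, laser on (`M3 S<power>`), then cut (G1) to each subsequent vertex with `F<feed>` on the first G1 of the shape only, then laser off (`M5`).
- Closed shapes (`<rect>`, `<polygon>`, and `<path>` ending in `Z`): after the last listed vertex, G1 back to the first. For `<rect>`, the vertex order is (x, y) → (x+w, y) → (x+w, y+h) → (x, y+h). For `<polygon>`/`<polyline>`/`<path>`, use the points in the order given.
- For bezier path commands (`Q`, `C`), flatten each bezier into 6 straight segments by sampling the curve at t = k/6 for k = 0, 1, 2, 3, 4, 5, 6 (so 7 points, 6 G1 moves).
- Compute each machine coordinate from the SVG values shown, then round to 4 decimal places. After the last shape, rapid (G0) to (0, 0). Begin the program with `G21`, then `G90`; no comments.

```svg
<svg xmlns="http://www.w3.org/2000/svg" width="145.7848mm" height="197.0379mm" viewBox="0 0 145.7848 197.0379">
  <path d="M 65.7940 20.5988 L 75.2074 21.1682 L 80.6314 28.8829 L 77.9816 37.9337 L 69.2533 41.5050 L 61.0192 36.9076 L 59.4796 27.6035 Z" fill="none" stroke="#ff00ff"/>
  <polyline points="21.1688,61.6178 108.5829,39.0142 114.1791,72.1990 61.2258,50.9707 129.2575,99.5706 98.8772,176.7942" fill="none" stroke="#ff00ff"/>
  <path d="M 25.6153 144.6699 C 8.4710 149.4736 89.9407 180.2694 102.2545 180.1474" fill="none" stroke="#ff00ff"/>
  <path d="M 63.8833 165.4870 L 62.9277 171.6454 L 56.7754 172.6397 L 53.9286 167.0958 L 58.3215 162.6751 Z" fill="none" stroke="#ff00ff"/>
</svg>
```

Since the viewBox matches the mm dimensions, user units are millimetres directly. The only transform is the Y-flip y_m = 197.0379 − y_svg.

Shape 1 is a regular polygon drawn with `<path>`. Its stroke #ff00ff means cut at S703, F1011. After flipping Y the toolpath is (65.7940,176.4391) → (75.2074,175.8697) → (80.6314,168.1550) → (77.9816,159.1042) → (69.2533,155.5329) → (61.0192,160.1303) → (59.4796,169.4344) → (65.7940,176.4391), returning to the start.

Shape 2 is a open polyline drawn with `<polyline>`. Its stroke #ff00ff means cut at S703, F1011. After flipping Y the toolpath is (21.1688,135.4201) → (108.5829,158.0237) → (114.1791,124.8389) → (61.2258,146.0672) → (129.2575,97.4673) → (98.8772,20.2437).

Shape 3 is a cubic bezier drawn with `<path>`. Its stroke #ff00ff means cut at S703, F1011. After flipping Y the toolpath is (25.6153,52.3680) → (24.4843,48.0636) → (35.1286,41.0080) → (52.8881,32.7821) → (73.1024,24.9667) → (91.1113,19.1425) → (102.2545,16.8905).

Shape 4 is a regular polygon drawn with `<path>`. Its stroke #ff00ff means cut at S703, F1011. After flipping Y the toolpath is (63.8833,31.5509) → (62.9277,25.3925) → (56.7754,24.3982) → (53.9286,29.9421) → (58.3215,34.3628) → (63.8833,31.5509), returning to the start.

G21
G90
G0 X65.7940 Y176.4391
M3 S703
G1 X75.2074 Y175.8697 F1011
G1 X80.6314 Y168.1550
G1 X77.9816 Y159.1042
G1 X69.2533 Y155.5329
G1 X61.0192 Y160.1303
G1 X59.4796 Y169.4344
G1 X65.7940 Y176.4391
M5
G0 X21.1688 Y135.4201
M3 S703
G1 X108.5829 Y158.0237 F1011
G1 X114.1791 Y124.8389
G1 X61.2258 Y146.0672
G1 X129.2575 Y97.4673
G1 X98.8772 Y20.2437
M5
G0 X25.6153 Y52.3680
M3 S703
G1 X24.4843 Y48.0636 F1011
G1 X35.1286 Y41.0080
G1 X52.8881 Y32.7821
G1 X73.1024 Y24.9667
G1 X91.1113 Y19.1425
G1 X102.2545 Y16.8905
M5
G0 X63.8833 Y31.5509
M3 S703
G1 X62.9277 Y25.3925 F1011
G1 X56.7754 Y24.3982
G1 X53.9286 Y29.9421
G1 X58.3215 Y34.3628
G1 X63.8833 Y31.5509
M5
G0 X0.0000 Y0.0000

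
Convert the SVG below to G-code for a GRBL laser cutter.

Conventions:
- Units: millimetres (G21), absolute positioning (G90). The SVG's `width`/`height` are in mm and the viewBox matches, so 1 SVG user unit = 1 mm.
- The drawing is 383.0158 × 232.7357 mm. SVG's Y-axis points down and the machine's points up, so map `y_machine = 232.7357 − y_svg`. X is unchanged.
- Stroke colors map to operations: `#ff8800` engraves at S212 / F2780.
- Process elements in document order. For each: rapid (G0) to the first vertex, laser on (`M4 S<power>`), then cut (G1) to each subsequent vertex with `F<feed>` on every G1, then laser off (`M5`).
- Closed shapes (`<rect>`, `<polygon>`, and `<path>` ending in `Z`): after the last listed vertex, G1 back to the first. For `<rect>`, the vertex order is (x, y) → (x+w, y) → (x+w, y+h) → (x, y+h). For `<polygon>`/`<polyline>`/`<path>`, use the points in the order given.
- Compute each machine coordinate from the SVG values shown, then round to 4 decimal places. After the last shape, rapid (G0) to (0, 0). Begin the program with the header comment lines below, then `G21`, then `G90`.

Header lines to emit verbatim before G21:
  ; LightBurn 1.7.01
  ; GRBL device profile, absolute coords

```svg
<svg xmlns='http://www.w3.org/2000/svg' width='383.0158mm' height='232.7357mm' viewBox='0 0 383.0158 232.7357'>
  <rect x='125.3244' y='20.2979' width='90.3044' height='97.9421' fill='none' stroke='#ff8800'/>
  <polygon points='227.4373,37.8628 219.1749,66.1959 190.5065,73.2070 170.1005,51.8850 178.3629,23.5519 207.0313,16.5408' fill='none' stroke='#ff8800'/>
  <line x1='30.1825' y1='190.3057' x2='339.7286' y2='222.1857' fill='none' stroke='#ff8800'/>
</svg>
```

; LightBurn 1.7.01
; GRBL device profile, absolute coords
G21
G90
G0 X125.3244 Y212.4378
M4 S212
G1 X215.6288 Y212.4378 F2780
G1 X215.6288 Y114.4957 F2780
G1 X125.3244 Y114.4957 F2780
G1 X125.3244 Y212.4378 F2780
M5
G0 X227.4373 Y194.8729
M4 S212
G1 X219.1749 Y166.5398 F2780
G1 X190.5065 Y159.5287 F2780
G1 X170.1005 Y180.8507 F2780
G1 X178.3629 Y209.1838 F2780
G1 X207.0313 Y216.1949 F2780
G1 X227.4373 Y194.8729 F2780
M5
G0 X30.1825 Y42.4300
M4 S212
G1 X339.7286 Y10.5500 F2780
M5
G0 X0.0000 Y0.0000

viewBox `0 0 383.0158 232.7357` with mm width/height → 1 unit = 1 mm. Flip: y_m = 232.7357 − y_svg.

**Shape 1** — `<rect>` rectangle, stroke `#ff8800` → engrave (S212, F2780). Machine vertices: (125.3244,212.4378) → (215.6288,212.4378) → (215.6288,114.4957) → (125.3244,114.4957) → (125.3244,212.4378). Closed: final G1 returns to the first vertex.

**Shape 2** — `<polygon>` regular polygon, stroke `#ff8800` → engrave (S212, F2780). Machine vertices: (227.4373,194.8729) → (219.1749,166.5398) → (190.5065,159.5287) → (170.1005,180.8507) → (178.3629,209.1838) → (207.0313,216.1949) → (227.4373,194.8729). Closed: final G1 returns to the first vertex.

**Shape 3** — `<line>` line segment, stroke `#ff8800` → engrave (S212, F2780). Machine vertices: (30.1825,42.4300) → (339.7286,10.5500). Open path.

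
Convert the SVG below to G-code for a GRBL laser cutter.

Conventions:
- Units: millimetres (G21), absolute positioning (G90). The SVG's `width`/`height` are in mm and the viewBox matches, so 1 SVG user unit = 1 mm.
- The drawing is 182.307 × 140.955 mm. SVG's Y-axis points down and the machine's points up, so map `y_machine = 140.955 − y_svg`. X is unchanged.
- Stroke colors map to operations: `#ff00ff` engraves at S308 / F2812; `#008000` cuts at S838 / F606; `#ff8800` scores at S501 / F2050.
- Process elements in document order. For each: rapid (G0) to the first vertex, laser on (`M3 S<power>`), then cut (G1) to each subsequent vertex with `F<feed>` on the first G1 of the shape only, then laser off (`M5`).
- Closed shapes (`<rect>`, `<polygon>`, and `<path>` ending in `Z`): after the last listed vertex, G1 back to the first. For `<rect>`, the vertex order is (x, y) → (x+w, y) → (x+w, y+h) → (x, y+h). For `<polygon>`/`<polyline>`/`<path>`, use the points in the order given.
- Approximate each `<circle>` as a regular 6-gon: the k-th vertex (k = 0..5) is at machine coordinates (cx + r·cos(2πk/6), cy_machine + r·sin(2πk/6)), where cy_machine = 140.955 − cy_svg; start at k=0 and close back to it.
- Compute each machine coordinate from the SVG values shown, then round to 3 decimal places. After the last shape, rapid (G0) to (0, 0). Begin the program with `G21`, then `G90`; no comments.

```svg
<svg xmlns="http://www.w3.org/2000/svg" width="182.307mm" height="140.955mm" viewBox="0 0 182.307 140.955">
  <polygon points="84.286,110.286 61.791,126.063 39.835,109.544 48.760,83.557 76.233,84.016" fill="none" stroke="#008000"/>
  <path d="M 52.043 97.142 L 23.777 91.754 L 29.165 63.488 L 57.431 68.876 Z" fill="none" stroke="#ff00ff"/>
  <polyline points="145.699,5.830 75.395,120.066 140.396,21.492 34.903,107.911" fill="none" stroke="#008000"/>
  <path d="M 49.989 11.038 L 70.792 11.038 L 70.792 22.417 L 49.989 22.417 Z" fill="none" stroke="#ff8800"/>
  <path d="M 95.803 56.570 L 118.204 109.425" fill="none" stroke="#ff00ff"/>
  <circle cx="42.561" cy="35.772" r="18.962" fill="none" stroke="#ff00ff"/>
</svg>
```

G21
G90
G0 X84.286 Y30.669
M3 S838
G1 X61.791 Y14.892 F606
G1 X39.835 Y31.411
G1 X48.760 Y57.398
G1 X76.233 Y56.939
G1 X84.286 Y30.669
M5
G0 X52.043 Y43.813
M3 S308
G1 X23.777 Y49.201 F2812
G1 X29.165 Y77.467
G1 X57.431 Y72.079
G1 X52.043 Y43.813
M5
G0 X145.699 Y135.125
M3 S838
G1 X75.395 Y20.889 F606
G1 X140.396 Y119.463
G1 X34.903 Y33.044
M5
G0 X49.989 Y129.917
M3 S501
G1 X70.792 Y129.917 F2050
G1 X70.792 Y118.538
G1 X49.989 Y118.538
G1 X49.989 Y129.917
M5
G0 X95.803 Y84.385
M3 S308
G1 X118.204 Y31.530 F2812
M5
G0 X61.523 Y105.183
M3 S308
G1 X52.042 Y121.605 F2812
G1 X33.080 Y121.605
G1 X23.599 Y105.183
G1 X33.080 Y88.761
G1 X52.042 Y88.761
G1 X61.523 Y105.183
M5
G0 X0.000 Y0.000

viewBox `0 0 182.307 140.955` with mm width/height → 1 unit = 1 mm. Flip: y_m = 140.955 − y_svg.

**Shape 1** — `<polygon>` regular polygon, stroke `#008000` → cut (S838, F606). Machine vertices: (84.286,30.669) → (61.791,14.892) → (39.835,31.411) → (48.760,57.398) → (76.233,56.939) → (84.286,30.669). Closed: final G1 returns to the first vertex.

**Shape 2** — `<path>` regular polygon, stroke `#ff00ff` → engrave (S308, F2812). Machine vertices: (52.043,43.813) → (23.777,49.201) → (29.165,77.467) → (57.431,72.079) → (52.043,43.813). Closed: final G1 returns to the first vertex.

**Shape 3** — `<polyline>` open polyline, stroke `#008000` → cut (S838, F606). Machine vertices: (145.699,135.125) → (75.395,20.889) → (140.396,119.463) → (34.903,33.044). Open path.

**Shape 4** — `<path>` rectangle, stroke `#ff8800` → score (S501, F2050). Machine vertices: (49.989,129.917) → (70.792,129.917) → (70.792,118.538) → (49.989,118.538) → (49.989,129.917). Closed: final G1 returns to the first vertex.

**Shape 5** — `<path>` line segment, stroke `#ff00ff` → engrave (S308, F2812). Machine vertices: (95.803,84.385) → (118.204,31.530). Open path.

**Shape 6** — `<circle>` circle, stroke `#ff00ff` → engrave (S308, F2812). Machine vertices: (61.523,105.183) → (52.042,121.605) → (33.080,121.605) → (23.599,105.183) → (33.080,88.761) → (52.042,88.761) → (61.523,105.183). Closed: final G1 returns to the first vertex.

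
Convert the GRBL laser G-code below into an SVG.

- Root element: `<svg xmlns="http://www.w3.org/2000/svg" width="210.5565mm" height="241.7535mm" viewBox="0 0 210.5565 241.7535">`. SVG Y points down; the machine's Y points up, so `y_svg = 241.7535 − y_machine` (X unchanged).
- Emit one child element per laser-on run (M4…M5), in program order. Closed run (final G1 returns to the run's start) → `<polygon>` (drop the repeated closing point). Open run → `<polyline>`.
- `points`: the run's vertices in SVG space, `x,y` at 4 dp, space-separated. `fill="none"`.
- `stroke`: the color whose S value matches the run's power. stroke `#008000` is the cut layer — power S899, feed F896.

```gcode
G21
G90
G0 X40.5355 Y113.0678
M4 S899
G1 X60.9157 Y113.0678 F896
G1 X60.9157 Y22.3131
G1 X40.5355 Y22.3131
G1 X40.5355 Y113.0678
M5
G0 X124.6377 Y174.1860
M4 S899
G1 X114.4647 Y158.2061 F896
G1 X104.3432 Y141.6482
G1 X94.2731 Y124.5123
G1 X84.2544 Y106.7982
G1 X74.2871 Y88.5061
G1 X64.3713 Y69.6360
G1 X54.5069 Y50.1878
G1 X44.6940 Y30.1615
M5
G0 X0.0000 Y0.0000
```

Each laser-on run becomes one SVG element. Flip Y back into SVG space with y_svg = 241.7535 − y_machine. Every run uses S899, so all elements get stroke `#008000` (cut).

Run 1: The run returns to its start, so emit a `<polygon>` with points (Y-flipped): 40.5355,128.6857 60.9157,128.6857 60.9157,219.4404 40.5355,219.4404.

Run 2: The run is open, so emit a `<polyline>` with points (Y-flipped): 124.6377,67.5675 114.4647,83.5474 104.3432,100.1053 94.2731,117.2412 84.2544,134.9553 74.2871,153.2474 64.3713,172.1175 54.5069,191.5657 44.6940,211.5920.

<svg xmlns="http://www.w3.org/2000/svg" width="210.5565mm" height="241.7535mm" viewBox="0 0 210.5565 241.7535">
  <polygon points="40.5355,128.6857 60.9157,128.6857 60.9157,219.4404 40.5355,219.4404" fill="none" stroke="#008000"/>
  <polyline points="124.6377,67.5675 114.4647,83.5474 104.3432,100.1053 94.2731,117.2412 84.2544,134.9553 74.2871,153.2474 64.3713,172.1175 54.5069,191.5657 44.6940,211.5920" fill="none" stroke="#008000"/>
</svg>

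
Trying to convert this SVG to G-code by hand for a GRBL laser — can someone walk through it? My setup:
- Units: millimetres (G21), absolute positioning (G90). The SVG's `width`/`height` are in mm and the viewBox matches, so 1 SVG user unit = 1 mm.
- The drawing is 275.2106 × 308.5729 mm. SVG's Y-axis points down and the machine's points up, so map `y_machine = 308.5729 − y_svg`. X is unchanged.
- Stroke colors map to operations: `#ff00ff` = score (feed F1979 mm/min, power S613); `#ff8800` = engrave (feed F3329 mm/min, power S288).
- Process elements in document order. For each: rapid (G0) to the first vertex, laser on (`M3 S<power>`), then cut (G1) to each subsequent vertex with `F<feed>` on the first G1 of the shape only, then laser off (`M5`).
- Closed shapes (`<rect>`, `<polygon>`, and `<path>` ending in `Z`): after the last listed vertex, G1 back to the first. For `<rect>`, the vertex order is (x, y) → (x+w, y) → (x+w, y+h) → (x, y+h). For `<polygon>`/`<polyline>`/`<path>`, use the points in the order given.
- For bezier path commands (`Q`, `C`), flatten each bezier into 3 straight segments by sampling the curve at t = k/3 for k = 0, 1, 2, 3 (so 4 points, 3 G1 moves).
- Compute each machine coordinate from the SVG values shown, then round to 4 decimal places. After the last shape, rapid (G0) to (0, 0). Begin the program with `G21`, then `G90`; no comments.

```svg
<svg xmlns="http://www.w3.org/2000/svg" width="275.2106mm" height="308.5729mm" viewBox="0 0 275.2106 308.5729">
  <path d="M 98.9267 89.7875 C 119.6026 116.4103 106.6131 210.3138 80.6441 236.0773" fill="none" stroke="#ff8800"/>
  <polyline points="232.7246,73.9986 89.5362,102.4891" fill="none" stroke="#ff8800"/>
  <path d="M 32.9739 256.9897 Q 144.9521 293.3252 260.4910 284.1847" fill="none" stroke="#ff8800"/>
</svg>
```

1 u = 1 mm; y_m = 308.5729 − y.

[1] `<path>` cubic bezier, #ff8800→engrave S288 F3329: (98.9267,218.7854) → (109.1469,174.7513) → (101.5205,115.9569) → (80.6441,72.4956)

[2] `<polyline>` line segment, #ff8800→engrave S288 F3329: (232.7246,234.5743) → (89.5362,206.0838)

[3] `<path>` quadratic bezier, #ff8800→engrave S288 F3329: (32.9739,51.5832) → (108.0217,32.4124) → (183.8607,23.3474) → (260.4910,24.3882)

G21
G90
G0 X98.9267 Y218.7854
M3 S288
G1 X109.1469 Y174.7513 F3329
G1 X101.5205 Y115.9569
G1 X80.6441 Y72.4956
M5
G0 X232.7246 Y234.5743
M3 S288
G1 X89.5362 Y206.0838 F3329
M5
G0 X32.9739 Y51.5832
M3 S288
G1 X108.0217 Y32.4124 F3329
G1 X183.8607 Y23.3474
G1 X260.4910 Y24.3882
M5
G0 X0.0000 Y0.0000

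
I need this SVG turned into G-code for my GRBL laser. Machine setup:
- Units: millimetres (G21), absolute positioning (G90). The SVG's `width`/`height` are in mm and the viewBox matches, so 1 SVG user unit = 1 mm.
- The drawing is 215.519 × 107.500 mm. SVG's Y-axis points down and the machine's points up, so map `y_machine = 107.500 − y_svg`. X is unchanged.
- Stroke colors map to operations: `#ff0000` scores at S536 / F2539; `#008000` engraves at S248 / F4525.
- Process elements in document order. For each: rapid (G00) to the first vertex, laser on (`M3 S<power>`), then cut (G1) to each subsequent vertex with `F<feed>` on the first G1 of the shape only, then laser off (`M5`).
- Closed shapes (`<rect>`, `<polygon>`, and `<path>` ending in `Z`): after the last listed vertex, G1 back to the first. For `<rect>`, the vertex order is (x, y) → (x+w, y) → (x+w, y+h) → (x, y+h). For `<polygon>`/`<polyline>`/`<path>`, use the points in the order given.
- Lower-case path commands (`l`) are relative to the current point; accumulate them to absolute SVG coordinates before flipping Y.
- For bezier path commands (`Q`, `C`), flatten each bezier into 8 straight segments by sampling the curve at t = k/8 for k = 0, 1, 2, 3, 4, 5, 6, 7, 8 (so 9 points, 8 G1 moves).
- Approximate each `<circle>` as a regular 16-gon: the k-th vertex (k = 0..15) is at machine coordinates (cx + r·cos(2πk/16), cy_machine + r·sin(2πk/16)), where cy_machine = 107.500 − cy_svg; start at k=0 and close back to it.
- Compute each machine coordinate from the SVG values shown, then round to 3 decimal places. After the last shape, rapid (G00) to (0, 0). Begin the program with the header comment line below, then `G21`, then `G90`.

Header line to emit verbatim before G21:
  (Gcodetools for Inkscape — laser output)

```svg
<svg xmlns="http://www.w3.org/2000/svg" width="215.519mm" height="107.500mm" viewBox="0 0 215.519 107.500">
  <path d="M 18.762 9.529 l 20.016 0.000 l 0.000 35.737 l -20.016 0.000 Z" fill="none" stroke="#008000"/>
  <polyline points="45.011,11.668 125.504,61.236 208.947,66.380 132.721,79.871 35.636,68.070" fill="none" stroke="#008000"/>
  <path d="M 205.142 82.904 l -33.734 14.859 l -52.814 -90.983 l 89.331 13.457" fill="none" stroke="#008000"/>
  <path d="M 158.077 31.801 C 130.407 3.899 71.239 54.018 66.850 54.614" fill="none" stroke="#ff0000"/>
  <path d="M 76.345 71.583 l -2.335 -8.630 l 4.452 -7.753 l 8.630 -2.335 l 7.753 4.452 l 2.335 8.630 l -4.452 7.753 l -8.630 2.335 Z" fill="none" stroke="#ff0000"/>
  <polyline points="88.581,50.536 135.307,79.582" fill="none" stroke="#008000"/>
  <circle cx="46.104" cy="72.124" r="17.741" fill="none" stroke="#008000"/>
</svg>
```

(Gcodetools for Inkscape — laser output)
G21
G90
G00 X18.762 Y97.971
M3 S248
G1 X38.778 Y97.971 F4525
G1 X38.778 Y62.234
G1 X18.762 Y62.234
G1 X18.762 Y97.971
M5
G00 X45.011 Y95.832
M3 S248
G1 X125.504 Y46.264 F4525
G1 X208.947 Y41.120
G1 X132.721 Y27.629
G1 X35.636 Y39.430
M5
G00 X205.142 Y24.596
M3 S248
G1 X171.408 Y9.737 F4525
G1 X118.594 Y100.720
G1 X207.925 Y87.263
M5
G00 X158.077 Y75.699
M3 S536
G1 X146.393 Y82.754 F2539
G1 X132.767 Y83.989
G1 X118.210 Y80.900
G1 X103.733 Y74.979
G1 X90.348 Y67.723
G1 X79.065 Y60.626
G1 X70.895 Y55.182
G1 X66.850 Y52.886
M5
G00 X76.345 Y35.917
M3 S536
G1 X74.010 Y44.547 F2539
G1 X78.462 Y52.300
G1 X87.092 Y54.635
G1 X94.845 Y50.183
G1 X97.180 Y41.553
G1 X92.728 Y33.800
G1 X84.098 Y31.465
G1 X76.345 Y35.917
M5
G00 X88.581 Y56.964
M3 S248
G1 X135.307 Y27.918 F4525
M5
G00 X63.845 Y35.376
M3 S248
G1 X62.495 Y42.165 F4525
G1 X58.649 Y47.921
G1 X52.893 Y51.767
G1 X46.104 Y53.117
G1 X39.315 Y51.767
G1 X33.559 Y47.921
G1 X29.713 Y42.165
G1 X28.363 Y35.376
G1 X29.713 Y28.587
G1 X33.559 Y22.831
G1 X39.315 Y18.985
G1 X46.104 Y17.635
G1 X52.893 Y18.985
G1 X58.649 Y22.831
G1 X62.495 Y28.587
G1 X63.845 Y35.376
M5
G00 X0.000 Y0.000

Since the viewBox matches the mm dimensions, user units are millimetres directly. The only transform is the Y-flip y_m = 107.500 − y_svg.

Shape 1 is a rectangle drawn with `<path>`. Its stroke #008000 means engrave at S248, F4525. After flipping Y the toolpath is (18.762,97.971) → (38.778,97.971) → (38.778,62.234) → (18.762,62.234) → (18.762,97.971), returning to the start.

Shape 2 is a open polyline drawn with `<polyline>`. Its stroke #008000 means engrave at S248, F4525. After flipping Y the toolpath is (45.011,95.832) → (125.504,46.264) → (208.947,41.120) → (132.721,27.629) → (35.636,39.430).

Shape 3 is a open polyline drawn with `<path>`. Its stroke #008000 means engrave at S248, F4525. After flipping Y the toolpath is (205.142,24.596) → (171.408,9.737) → (118.594,100.720) → (207.925,87.263).

Shape 4 is a cubic bezier drawn with `<path>`. Its stroke #ff0000 means score at S536, F2539. After flipping Y the toolpath is (158.077,75.699) → (146.393,82.754) → (132.767,83.989) → (118.210,80.900) → (103.733,74.979) → (90.348,67.723) → (79.065,60.626) → (70.895,55.182) → (66.850,52.886).

Shape 5 is a regular polygon drawn with `<path>`. Its stroke #ff0000 means score at S536, F2539. After flipping Y the toolpath is (76.345,35.917) → (74.010,44.547) → (78.462,52.300) → (87.092,54.635) → (94.845,50.183) → (97.180,41.553) → (92.728,33.800) → (84.098,31.465) → (76.345,35.917), returning to the start.

Shape 6 is a line segment drawn with `<polyline>`. Its stroke #008000 means engrave at S248, F4525. After flipping Y the toolpath is (88.581,56.964) → (135.307,27.918).

Shape 7 is a circle drawn with `<circle>`. Its stroke #008000 means engrave at S248, F4525. After flipping Y the toolpath is (63.845,35.376) → (62.495,42.165) → (58.649,47.921) → (52.893,51.767) → (46.104,53.117) → (39.315,51.767) → (33.559,47.921) → (29.713,42.165) → (28.363,35.376) → (29.713,28.587) → (33.559,22.831) → (39.315,18.985) → (46.104,17.635) → (52.893,18.985) → (58.649,22.831) → (62.495,28.587) → (63.845,35.376), returning to the start.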